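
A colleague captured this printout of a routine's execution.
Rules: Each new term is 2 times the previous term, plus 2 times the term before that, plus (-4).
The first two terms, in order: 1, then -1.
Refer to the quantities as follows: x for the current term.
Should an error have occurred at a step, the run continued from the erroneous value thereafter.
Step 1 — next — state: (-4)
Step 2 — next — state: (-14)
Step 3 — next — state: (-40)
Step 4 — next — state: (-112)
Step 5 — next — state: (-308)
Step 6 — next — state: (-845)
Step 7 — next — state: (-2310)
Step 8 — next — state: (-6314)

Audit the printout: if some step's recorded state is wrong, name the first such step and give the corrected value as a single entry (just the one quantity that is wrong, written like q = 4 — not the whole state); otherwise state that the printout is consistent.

step 6, x = -844

Recomputing the run from the initial state:
step 1: x = -4
step 2: x = -14
step 3: x = -40
step 4: x = -112
step 5: x = -308
step 6: x = -844
step 7: x = -2308
step 8: x = -6308
The first disagreement with the printout is at step 6, where the value should be x = -844.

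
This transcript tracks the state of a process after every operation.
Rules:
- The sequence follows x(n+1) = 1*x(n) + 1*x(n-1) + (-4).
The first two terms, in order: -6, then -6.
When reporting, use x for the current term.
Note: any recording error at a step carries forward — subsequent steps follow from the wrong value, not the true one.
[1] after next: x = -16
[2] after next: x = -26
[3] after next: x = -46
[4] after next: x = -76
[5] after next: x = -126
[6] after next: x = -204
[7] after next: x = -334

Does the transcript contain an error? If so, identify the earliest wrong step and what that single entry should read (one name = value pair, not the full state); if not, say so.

step 6, x = -206

1. x = 1*(-6) + (1)*(-6) + (-4) = -16 (same as recorded)
2. x = 1*(-16) + (1)*(-6) + (-4) = -26 (agrees with the transcript)
3. x = 1*(-26) + (1)*(-16) + (-4) = -46 (checks out)
4. x = 1*(-46) + (1)*(-26) + (-4) = -76 (confirmed correct)
5. x = 1*(-76) + (1)*(-46) + (-4) = -126 (matches)
6. x = 1*(-126) + (1)*(-76) + (-4) = -206 (the entry is off here)
The audit stops at step 6: the recorded entry is wrong and should be x = -206.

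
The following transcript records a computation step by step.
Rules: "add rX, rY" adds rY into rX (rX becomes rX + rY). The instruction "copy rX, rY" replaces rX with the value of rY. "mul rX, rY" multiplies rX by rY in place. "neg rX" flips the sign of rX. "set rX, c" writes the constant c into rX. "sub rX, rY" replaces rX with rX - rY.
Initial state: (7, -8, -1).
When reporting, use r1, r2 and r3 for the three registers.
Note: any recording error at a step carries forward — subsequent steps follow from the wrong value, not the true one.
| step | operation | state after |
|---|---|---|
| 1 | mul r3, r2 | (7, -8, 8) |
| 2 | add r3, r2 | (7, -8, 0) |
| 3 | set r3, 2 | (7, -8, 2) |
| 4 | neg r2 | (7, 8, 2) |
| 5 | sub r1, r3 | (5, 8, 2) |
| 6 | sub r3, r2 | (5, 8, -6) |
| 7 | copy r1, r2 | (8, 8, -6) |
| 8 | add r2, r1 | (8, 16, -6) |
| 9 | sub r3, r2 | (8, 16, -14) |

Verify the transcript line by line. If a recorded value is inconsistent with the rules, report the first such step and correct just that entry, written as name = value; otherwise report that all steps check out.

Recomputing the run from the initial state:
step 1: r1 = 7, r2 = -8, r3 = 8
step 2: r1 = 7, r2 = -8, r3 = 0
step 3: r1 = 7, r2 = -8, r3 = 2
step 4: r1 = 7, r2 = 8, r3 = 2
step 5: r1 = 5, r2 = 8, r3 = 2
step 6: r1 = 5, r2 = 8, r3 = -6
step 7: r1 = 8, r2 = 8, r3 = -6
step 8: r1 = 8, r2 = 16, r3 = -6
step 9: r1 = 8, r2 = 16, r3 = -22
The first disagreement with the transcript is at step 9, where the value should be r3 = -22.

step 9, r3 = -22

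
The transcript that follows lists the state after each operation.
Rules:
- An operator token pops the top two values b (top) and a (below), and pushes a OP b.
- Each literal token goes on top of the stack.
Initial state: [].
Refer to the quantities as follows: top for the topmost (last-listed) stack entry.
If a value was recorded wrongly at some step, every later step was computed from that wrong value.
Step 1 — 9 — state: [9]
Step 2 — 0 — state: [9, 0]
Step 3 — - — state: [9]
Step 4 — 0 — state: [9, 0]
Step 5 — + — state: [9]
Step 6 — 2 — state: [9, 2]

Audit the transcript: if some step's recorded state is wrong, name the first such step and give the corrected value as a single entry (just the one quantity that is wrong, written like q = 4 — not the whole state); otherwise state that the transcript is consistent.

Recomputing the run from the initial state:
step 1: [9]
step 2: [9, 0]
step 3: [9]
step 4: [9, 0]
step 5: [9]
step 6: [9, 2]
This matches the transcript at every step.

no error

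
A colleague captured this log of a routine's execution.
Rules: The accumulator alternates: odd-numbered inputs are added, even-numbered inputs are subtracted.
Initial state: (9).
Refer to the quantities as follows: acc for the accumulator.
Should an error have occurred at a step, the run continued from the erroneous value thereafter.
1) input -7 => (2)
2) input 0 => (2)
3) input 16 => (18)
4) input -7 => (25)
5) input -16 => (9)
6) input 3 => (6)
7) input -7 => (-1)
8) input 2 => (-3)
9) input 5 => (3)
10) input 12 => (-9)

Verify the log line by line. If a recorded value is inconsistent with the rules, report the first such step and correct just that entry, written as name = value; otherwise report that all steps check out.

Step 1: acc = 9 + -7 = 2 — exactly as logged.
Step 2: acc = 2 - 0 = 2 — matches.
Step 3: acc = 2 + 16 = 18 — checks out.
Step 4: acc = 18 - -7 = 25 — agrees with the log.
Step 5: acc = 25 + -16 = 9 — same as recorded.
Step 6: acc = 9 - 3 = 6 — consistent with the log.
Step 7: acc = 6 + -7 = -1 — matches.
Step 8: acc = -1 - 2 = -3 — consistent with the log.
Step 9: acc = -3 + 5 = 2 — the log disagrees here.
First incorrect step: 9; the correct value is acc = 2.

step 9, acc = 2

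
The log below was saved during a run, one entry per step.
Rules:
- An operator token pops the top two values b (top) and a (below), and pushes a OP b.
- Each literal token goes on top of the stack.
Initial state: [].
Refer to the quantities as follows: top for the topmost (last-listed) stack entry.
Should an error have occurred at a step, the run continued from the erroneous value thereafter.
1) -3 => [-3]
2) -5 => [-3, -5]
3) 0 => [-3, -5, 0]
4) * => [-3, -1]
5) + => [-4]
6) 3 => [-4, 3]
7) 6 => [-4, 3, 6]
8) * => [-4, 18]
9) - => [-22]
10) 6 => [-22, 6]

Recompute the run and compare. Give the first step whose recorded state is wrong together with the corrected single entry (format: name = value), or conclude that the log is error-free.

step 4, top = 0

Step 1: push -3: top = -3 — checks out.
Step 2: push -5: top = -5 — consistent with the log.
Step 3: push 0: top = 0 — agrees with the log.
Step 4: -5 * 0 = 0 — the recorded entry deviates here.
First incorrect step: 4; the correct value is top = 0.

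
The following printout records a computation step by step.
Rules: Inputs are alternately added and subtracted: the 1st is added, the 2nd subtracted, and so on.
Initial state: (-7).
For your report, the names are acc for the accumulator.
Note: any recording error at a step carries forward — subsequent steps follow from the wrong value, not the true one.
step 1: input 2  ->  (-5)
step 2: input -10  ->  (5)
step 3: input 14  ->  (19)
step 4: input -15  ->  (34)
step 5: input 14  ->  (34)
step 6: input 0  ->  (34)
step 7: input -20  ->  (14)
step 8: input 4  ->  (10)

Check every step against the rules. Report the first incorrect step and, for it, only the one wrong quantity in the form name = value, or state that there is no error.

step 5, acc = 48

Recomputing the run from the initial state:
step 1: acc = -5
step 2: acc = 5
step 3: acc = 19
step 4: acc = 34
step 5: acc = 48
step 6: acc = 48
step 7: acc = 28
step 8: acc = 24
The first disagreement with the printout is at step 5, where the value should be acc = 48.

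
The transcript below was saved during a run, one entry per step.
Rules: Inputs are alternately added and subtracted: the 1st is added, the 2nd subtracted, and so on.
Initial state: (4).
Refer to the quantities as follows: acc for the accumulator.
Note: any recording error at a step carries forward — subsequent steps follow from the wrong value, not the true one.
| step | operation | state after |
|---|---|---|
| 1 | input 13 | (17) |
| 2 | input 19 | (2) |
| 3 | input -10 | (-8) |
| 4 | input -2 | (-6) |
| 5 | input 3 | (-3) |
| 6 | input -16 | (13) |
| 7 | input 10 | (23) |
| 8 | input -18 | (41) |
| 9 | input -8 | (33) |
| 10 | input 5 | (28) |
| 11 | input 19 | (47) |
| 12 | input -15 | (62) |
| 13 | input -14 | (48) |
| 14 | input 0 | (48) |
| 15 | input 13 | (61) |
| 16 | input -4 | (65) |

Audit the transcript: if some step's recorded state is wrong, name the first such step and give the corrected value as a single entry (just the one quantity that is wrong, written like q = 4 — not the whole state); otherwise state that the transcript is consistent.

Recomputing the run from the initial state:
step 1: acc = 17
step 2: acc = -2
step 3: acc = -12
step 4: acc = -10
step 5: acc = -7
step 6: acc = 9
step 7: acc = 19
step 8: acc = 37
step 9: acc = 29
step 10: acc = 24
step 11: acc = 43
step 12: acc = 58
step 13: acc = 44
step 14: acc = 44
step 15: acc = 57
step 16: acc = 61
The first disagreement with the transcript is at step 2, where the value should be acc = -2.

step 2, acc = -2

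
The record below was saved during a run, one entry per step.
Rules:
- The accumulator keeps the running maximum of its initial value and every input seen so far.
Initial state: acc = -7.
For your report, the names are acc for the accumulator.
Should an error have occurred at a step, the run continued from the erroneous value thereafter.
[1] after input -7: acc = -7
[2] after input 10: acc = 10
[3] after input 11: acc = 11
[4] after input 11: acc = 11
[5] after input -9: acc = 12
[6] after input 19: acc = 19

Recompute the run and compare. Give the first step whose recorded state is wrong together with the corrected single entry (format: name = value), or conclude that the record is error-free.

step 5, acc = 11

Step 1: acc = max(-7, -7) = -7 — same as recorded.
Step 2: acc = max(-7, 10) = 10 — no discrepancy.
Step 3: acc = max(10, 11) = 11 — consistent with the record.
Step 4: acc = max(11, 11) = 11 — no discrepancy.
Step 5: acc = max(11, -9) = 11 — the entry is off here.
First deviation found at step 5; the corrected entry is acc = 11.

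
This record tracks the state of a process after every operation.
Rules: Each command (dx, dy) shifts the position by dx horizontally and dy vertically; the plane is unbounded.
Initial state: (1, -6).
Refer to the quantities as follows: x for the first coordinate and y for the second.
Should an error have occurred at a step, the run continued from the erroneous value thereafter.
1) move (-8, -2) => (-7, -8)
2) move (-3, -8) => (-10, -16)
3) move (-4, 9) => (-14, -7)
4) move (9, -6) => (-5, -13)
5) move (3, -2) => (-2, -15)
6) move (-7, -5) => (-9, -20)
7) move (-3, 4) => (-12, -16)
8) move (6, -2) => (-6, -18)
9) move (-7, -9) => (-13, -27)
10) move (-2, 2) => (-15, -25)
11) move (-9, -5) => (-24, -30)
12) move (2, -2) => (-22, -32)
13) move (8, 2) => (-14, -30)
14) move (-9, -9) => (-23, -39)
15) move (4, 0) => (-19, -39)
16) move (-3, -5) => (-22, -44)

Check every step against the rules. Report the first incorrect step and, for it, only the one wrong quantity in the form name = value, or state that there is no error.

no error

Recomputing the run from the initial state:
step 1: x = -7, y = -8
step 2: x = -10, y = -16
step 3: x = -14, y = -7
step 4: x = -5, y = -13
step 5: x = -2, y = -15
step 6: x = -9, y = -20
step 7: x = -12, y = -16
step 8: x = -6, y = -18
step 9: x = -13, y = -27
step 10: x = -15, y = -25
step 11: x = -24, y = -30
step 12: x = -22, y = -32
step 13: x = -14, y = -30
step 14: x = -23, y = -39
step 15: x = -19, y = -39
step 16: x = -22, y = -44
This matches the record at every step.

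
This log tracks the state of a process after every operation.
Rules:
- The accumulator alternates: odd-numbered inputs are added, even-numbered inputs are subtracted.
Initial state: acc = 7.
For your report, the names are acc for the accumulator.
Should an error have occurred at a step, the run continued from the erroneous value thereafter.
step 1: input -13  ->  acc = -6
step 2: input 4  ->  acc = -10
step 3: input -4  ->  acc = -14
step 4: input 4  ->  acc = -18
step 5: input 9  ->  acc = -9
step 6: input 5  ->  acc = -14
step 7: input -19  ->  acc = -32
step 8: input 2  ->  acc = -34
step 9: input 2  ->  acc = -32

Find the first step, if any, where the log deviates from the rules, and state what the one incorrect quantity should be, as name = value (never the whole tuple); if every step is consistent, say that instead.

step 7, acc = -33

step 1: acc = 7 + -13 = -6 -> confirmed correct
step 2: acc = -6 - 4 = -10 -> verified
step 3: acc = -10 + -4 = -14 -> confirmed correct
step 4: acc = -14 - 4 = -18 -> verified
step 5: acc = -18 + 9 = -9 -> in agreement
step 6: acc = -9 - 5 = -14 -> exactly as logged
step 7: acc = -14 + -19 = -33 -> the recorded entry deviates here
That makes step 7 the first incorrect line — acc = -33 is what it should show.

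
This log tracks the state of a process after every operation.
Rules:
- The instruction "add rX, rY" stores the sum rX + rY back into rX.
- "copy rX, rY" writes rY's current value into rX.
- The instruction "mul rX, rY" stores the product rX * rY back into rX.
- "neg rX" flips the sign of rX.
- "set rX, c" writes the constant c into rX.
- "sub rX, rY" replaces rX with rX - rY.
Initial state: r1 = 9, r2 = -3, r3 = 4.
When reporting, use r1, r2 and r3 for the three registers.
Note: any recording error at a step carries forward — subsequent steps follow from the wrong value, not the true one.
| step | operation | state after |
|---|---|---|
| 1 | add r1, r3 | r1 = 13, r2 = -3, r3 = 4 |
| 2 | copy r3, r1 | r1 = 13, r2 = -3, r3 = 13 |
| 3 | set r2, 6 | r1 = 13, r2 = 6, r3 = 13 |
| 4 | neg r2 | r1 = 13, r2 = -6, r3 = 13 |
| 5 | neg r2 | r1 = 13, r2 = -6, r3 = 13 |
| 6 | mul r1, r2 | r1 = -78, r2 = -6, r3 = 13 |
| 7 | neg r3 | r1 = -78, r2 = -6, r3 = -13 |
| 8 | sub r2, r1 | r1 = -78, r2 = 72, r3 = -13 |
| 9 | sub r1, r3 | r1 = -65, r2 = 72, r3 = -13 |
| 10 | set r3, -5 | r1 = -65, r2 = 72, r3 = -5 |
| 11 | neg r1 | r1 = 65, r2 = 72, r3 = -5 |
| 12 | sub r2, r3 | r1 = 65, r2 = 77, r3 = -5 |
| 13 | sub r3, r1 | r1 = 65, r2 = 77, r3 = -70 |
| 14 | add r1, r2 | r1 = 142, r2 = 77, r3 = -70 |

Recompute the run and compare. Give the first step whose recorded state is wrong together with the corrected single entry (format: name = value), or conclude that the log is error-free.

step 5, r2 = 6

Recomputing the run from the initial state:
step 1: r1 = 13, r2 = -3, r3 = 4
step 2: r1 = 13, r2 = -3, r3 = 13
step 3: r1 = 13, r2 = 6, r3 = 13
step 4: r1 = 13, r2 = -6, r3 = 13
step 5: r1 = 13, r2 = 6, r3 = 13
step 6: r1 = 78, r2 = 6, r3 = 13
step 7: r1 = 78, r2 = 6, r3 = -13
step 8: r1 = 78, r2 = -72, r3 = -13
step 9: r1 = 91, r2 = -72, r3 = -13
step 10: r1 = 91, r2 = -72, r3 = -5
step 11: r1 = -91, r2 = -72, r3 = -5
step 12: r1 = -91, r2 = -67, r3 = -5
step 13: r1 = -91, r2 = -67, r3 = 86
step 14: r1 = -158, r2 = -67, r3 = 86
The first disagreement with the log is at step 5, where the value should be r2 = 6.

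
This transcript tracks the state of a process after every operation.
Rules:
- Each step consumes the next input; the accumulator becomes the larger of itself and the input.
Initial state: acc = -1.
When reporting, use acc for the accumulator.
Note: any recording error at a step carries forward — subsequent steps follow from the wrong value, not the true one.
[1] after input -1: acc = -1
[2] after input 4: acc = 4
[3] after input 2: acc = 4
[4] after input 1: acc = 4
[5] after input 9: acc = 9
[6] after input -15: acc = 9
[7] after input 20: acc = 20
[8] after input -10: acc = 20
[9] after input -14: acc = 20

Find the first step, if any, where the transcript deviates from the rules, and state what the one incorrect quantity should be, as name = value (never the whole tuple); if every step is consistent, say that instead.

no error

step 1: acc = max(-1, -1) = -1 -> consistent with the transcript
step 2: acc = max(-1, 4) = 4 -> consistent with the transcript
step 3: acc = max(4, 2) = 4 -> matches
step 4: acc = max(4, 1) = 4 -> agrees with the transcript
step 5: acc = max(4, 9) = 9 -> confirmed correct
step 6: acc = max(9, -15) = 9 -> matches
step 7: acc = max(9, 20) = 20 -> exactly as logged
step 8: acc = max(20, -10) = 20 -> consistent with the transcript
step 9: acc = max(20, -14) = 20 -> same as recorded
The recomputation confirms every line.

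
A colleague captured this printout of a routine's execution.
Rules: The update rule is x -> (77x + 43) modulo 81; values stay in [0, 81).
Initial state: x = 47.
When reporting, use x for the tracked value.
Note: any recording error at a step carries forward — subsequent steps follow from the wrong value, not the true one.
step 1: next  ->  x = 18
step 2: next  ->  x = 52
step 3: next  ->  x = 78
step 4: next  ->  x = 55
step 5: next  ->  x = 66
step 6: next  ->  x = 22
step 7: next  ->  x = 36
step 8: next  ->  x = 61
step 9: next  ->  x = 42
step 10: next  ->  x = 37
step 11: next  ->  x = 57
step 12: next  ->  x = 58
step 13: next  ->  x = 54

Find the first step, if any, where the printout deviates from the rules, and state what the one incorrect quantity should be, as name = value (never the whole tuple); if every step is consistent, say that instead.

Step 1: x = (77*47 + 43) mod 81 = 17 — not what was recorded.
That makes step 1 the first incorrect line — x = 17 is what it should show.

step 1, x = 17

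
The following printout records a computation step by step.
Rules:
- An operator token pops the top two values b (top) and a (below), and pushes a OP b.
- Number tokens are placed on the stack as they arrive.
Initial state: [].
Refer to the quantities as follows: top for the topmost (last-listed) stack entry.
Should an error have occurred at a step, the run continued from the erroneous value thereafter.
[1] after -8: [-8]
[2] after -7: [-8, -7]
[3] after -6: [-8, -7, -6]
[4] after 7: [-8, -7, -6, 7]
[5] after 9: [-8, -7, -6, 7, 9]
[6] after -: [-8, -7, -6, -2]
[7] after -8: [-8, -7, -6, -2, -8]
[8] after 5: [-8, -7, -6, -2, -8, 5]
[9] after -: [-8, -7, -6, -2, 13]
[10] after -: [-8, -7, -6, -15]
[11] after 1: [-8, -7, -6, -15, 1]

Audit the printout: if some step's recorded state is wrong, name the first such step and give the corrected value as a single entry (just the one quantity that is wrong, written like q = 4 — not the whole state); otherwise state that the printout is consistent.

step 9, top = -13

1. push -8: top = -8 (checks out)
2. push -7: top = -7 (matches)
3. push -6: top = -6 (exactly as logged)
4. push 7: top = 7 (matches)
5. push 9: top = 9 (verified)
6. 7 - 9 = -2 (agrees with the printout)
7. push -8: top = -8 (exactly as logged)
8. push 5: top = 5 (confirmed correct)
9. -8 - 5 = -13 (not what was recorded)
Conclusion: step 9 carries the first error; the entry should be top = -13.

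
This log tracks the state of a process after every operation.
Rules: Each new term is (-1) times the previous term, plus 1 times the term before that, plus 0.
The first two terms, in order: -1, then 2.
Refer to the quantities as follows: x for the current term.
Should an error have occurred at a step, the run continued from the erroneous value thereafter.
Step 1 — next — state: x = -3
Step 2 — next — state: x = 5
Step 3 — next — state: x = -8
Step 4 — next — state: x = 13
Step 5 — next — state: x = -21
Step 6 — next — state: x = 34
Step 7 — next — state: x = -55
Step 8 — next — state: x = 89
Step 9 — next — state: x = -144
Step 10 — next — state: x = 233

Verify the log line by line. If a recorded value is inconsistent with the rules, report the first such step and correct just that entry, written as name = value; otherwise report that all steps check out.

no error

Recomputing the run from the initial state:
step 1: x = -3
step 2: x = 5
step 3: x = -8
step 4: x = 13
step 5: x = -21
step 6: x = 34
step 7: x = -55
step 8: x = 89
step 9: x = -144
step 10: x = 233
This matches the log at every step.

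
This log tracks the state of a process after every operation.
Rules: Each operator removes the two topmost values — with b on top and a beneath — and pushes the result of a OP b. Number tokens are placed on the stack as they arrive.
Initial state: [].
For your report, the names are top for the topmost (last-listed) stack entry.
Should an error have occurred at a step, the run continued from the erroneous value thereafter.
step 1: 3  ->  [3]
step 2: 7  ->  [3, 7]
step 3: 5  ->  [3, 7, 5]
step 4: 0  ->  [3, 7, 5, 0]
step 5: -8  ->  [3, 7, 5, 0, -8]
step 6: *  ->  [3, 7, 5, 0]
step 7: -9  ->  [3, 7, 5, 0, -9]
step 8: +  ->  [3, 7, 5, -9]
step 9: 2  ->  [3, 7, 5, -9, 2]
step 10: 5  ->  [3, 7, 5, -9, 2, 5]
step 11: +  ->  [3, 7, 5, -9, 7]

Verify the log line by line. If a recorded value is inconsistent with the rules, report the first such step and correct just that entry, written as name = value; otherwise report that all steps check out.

Recomputing the run from the initial state:
step 1: [3]
step 2: [3, 7]
step 3: [3, 7, 5]
step 4: [3, 7, 5, 0]
step 5: [3, 7, 5, 0, -8]
step 6: [3, 7, 5, 0]
step 7: [3, 7, 5, 0, -9]
step 8: [3, 7, 5, -9]
step 9: [3, 7, 5, -9, 2]
step 10: [3, 7, 5, -9, 2, 5]
step 11: [3, 7, 5, -9, 7]
This matches the log at every step.

no error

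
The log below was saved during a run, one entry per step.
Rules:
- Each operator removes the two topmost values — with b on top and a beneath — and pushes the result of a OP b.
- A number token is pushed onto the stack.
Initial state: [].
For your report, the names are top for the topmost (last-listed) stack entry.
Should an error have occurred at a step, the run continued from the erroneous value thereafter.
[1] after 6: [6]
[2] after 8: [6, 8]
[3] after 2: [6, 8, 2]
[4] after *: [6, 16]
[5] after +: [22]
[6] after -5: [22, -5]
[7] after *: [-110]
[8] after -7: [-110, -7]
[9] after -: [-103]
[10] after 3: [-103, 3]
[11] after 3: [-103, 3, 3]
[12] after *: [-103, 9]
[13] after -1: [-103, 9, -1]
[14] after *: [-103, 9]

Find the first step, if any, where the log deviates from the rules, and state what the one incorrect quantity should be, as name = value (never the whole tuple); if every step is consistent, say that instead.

step 14, top = -9

Recomputing the run from the initial state:
step 1: [6]
step 2: [6, 8]
step 3: [6, 8, 2]
step 4: [6, 16]
step 5: [22]
step 6: [22, -5]
step 7: [-110]
step 8: [-110, -7]
step 9: [-103]
step 10: [-103, 3]
step 11: [-103, 3, 3]
step 12: [-103, 9]
step 13: [-103, 9, -1]
step 14: [-103, -9]
The first disagreement with the log is at step 14, where the value should be top = -9.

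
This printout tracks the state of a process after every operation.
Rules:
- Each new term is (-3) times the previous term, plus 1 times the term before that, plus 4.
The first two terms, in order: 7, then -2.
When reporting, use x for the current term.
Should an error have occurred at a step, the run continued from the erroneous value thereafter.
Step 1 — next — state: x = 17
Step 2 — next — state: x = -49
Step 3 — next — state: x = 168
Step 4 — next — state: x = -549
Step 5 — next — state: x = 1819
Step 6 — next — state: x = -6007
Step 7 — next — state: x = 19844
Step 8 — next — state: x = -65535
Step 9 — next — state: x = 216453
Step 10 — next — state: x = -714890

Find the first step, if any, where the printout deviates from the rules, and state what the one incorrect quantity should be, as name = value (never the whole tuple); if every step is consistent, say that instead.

step 6, x = -6002

Step 1: x = -3*(-2) + (1)*(7) + (4) = 17 — consistent with the printout.
Step 2: x = -3*(17) + (1)*(-2) + (4) = -49 — confirmed correct.
Step 3: x = -3*(-49) + (1)*(17) + (4) = 168 — same as recorded.
Step 4: x = -3*(168) + (1)*(-49) + (4) = -549 — confirmed correct.
Step 5: x = -3*(-549) + (1)*(168) + (4) = 1819 — no discrepancy.
Step 6: x = -3*(1819) + (1)*(-549) + (4) = -6002 — not what was recorded.
So the first discrepancy is step 6, where the right value is x = -6002.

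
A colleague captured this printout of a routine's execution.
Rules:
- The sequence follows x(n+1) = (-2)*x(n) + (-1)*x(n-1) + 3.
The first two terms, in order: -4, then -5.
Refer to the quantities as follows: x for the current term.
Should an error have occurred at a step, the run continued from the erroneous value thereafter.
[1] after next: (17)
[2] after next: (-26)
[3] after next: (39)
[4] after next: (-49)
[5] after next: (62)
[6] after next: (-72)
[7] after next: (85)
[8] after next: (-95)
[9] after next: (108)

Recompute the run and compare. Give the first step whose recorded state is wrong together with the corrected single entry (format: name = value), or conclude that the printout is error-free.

Recomputing the run from the initial state:
step 1: x = 17
step 2: x = -26
step 3: x = 38
step 4: x = -47
step 5: x = 59
step 6: x = -68
step 7: x = 80
step 8: x = -89
step 9: x = 101
The first disagreement with the printout is at step 3, where the value should be x = 38.

step 3, x = 38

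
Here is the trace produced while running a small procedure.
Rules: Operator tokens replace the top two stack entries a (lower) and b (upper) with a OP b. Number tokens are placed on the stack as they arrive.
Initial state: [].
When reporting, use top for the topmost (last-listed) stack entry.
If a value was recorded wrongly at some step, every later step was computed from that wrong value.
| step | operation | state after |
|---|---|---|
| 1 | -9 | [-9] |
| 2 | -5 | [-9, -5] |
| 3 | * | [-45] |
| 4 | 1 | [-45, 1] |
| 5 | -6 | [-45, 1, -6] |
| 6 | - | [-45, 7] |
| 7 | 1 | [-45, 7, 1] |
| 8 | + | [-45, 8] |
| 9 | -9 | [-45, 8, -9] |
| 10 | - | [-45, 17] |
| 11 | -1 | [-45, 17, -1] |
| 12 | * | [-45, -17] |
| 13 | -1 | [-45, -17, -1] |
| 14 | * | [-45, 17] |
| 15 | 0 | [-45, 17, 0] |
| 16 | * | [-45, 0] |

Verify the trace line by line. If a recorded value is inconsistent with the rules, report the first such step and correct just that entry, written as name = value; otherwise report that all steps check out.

step 3, top = 45

Recomputing the run from the initial state:
step 1: [-9]
step 2: [-9, -5]
step 3: [45]
step 4: [45, 1]
step 5: [45, 1, -6]
step 6: [45, 7]
step 7: [45, 7, 1]
step 8: [45, 8]
step 9: [45, 8, -9]
step 10: [45, 17]
step 11: [45, 17, -1]
step 12: [45, -17]
step 13: [45, -17, -1]
step 14: [45, 17]
step 15: [45, 17, 0]
step 16: [45, 0]
The first disagreement with the trace is at step 3, where the value should be top = 45.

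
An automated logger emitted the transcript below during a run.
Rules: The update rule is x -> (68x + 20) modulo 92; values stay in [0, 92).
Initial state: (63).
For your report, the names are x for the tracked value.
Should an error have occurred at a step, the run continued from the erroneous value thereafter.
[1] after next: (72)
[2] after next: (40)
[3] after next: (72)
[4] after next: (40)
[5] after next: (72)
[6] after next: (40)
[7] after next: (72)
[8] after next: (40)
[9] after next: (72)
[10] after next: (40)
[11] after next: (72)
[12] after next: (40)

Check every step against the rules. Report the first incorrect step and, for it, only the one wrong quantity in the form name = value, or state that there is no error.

no error

1. x = (68*63 + 20) mod 92 = 72 (verified)
2. x = (68*72 + 20) mod 92 = 40 (exactly as logged)
3. x = (68*40 + 20) mod 92 = 72 (no discrepancy)
4. x = (68*72 + 20) mod 92 = 40 (confirmed correct)
5. x = (68*40 + 20) mod 92 = 72 (verified)
6. x = (68*72 + 20) mod 92 = 40 (matches)
7. x = (68*40 + 20) mod 92 = 72 (confirmed correct)
8. x = (68*72 + 20) mod 92 = 40 (consistent with the transcript)
9. x = (68*40 + 20) mod 92 = 72 (confirmed correct)
10. x = (68*72 + 20) mod 92 = 40 (checks out)
11. x = (68*40 + 20) mod 92 = 72 (exactly as logged)
12. x = (68*72 + 20) mod 92 = 40 (exactly as logged)
Nothing is out of place; the run is error-free.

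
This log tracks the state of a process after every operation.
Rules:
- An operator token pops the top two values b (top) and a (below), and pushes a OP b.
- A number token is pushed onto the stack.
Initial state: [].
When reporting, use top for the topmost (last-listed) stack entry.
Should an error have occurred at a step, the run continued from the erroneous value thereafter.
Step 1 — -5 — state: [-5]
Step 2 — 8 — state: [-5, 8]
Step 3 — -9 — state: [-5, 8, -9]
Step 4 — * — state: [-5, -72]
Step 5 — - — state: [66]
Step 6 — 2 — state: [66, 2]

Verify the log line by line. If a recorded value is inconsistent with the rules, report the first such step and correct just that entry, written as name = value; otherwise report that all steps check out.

step 5, top = 67

1. push -5: top = -5 (no discrepancy)
2. push 8: top = 8 (agrees with the log)
3. push -9: top = -9 (exactly as logged)
4. 8 * -9 = -72 (in agreement)
5. -5 - -72 = 67 (not what was recorded)
The earliest wrong entry is at step 5: it should read top = 67.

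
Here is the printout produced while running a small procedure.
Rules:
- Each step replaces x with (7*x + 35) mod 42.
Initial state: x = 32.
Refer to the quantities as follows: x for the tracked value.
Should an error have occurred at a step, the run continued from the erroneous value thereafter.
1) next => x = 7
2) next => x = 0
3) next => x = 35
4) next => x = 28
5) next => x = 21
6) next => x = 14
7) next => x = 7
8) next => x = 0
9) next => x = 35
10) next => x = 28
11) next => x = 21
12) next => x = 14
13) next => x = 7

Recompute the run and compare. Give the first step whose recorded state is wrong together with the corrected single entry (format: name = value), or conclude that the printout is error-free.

no error

Recomputing the run from the initial state:
step 1: x = 7
step 2: x = 0
step 3: x = 35
step 4: x = 28
step 5: x = 21
step 6: x = 14
step 7: x = 7
step 8: x = 0
step 9: x = 35
step 10: x = 28
step 11: x = 21
step 12: x = 14
step 13: x = 7
This matches the printout at every step.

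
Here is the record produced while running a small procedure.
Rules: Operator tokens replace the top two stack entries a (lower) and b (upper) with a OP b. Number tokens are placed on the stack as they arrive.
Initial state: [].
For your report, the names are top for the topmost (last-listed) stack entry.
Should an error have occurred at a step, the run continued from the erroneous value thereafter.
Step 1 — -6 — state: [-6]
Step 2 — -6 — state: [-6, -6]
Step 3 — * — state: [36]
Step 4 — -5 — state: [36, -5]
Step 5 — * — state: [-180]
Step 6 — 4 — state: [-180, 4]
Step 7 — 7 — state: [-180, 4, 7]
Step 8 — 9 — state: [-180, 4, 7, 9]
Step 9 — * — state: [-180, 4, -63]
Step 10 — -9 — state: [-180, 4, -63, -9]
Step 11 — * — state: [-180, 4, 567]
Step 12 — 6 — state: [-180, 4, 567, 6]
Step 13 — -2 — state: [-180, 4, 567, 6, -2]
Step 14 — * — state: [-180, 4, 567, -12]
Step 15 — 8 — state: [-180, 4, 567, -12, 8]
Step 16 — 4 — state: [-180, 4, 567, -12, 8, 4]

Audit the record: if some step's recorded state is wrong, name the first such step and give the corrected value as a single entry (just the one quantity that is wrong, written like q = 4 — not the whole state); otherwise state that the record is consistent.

Recomputing the run from the initial state:
step 1: [-6]
step 2: [-6, -6]
step 3: [36]
step 4: [36, -5]
step 5: [-180]
step 6: [-180, 4]
step 7: [-180, 4, 7]
step 8: [-180, 4, 7, 9]
step 9: [-180, 4, 63]
step 10: [-180, 4, 63, -9]
step 11: [-180, 4, -567]
step 12: [-180, 4, -567, 6]
step 13: [-180, 4, -567, 6, -2]
step 14: [-180, 4, -567, -12]
step 15: [-180, 4, -567, -12, 8]
step 16: [-180, 4, -567, -12, 8, 4]
The first disagreement with the record is at step 9, where the value should be top = 63.

step 9, top = 63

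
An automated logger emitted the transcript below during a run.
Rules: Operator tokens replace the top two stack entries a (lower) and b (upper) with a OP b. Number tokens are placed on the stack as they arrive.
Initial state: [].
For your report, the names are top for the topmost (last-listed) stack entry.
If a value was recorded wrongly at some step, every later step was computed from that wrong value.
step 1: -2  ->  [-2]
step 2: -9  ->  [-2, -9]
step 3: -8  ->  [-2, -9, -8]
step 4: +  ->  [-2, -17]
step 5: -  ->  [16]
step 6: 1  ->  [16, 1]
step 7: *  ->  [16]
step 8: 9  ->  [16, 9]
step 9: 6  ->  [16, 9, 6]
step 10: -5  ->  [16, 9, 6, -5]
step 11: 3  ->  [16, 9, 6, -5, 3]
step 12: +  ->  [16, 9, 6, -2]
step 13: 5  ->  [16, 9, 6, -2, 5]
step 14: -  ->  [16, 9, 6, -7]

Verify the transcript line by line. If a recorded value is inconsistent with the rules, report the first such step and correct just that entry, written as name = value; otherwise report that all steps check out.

Step 1: push -2: top = -2 — same as recorded.
Step 2: push -9: top = -9 — checks out.
Step 3: push -8: top = -8 — checks out.
Step 4: -9 + -8 = -17 — checks out.
Step 5: -2 - -17 = 15 — the recorded entry deviates here.
The audit stops at step 5: the recorded entry is wrong and should be top = 15.

step 5, top = 15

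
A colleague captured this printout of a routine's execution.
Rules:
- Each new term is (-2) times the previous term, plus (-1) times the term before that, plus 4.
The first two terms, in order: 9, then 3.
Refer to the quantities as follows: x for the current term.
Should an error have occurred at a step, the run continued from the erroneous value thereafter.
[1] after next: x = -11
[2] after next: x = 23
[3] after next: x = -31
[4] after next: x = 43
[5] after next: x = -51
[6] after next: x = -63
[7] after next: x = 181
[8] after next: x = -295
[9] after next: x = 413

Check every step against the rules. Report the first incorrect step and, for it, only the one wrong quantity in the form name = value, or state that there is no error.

Recomputing the run from the initial state:
step 1: x = -11
step 2: x = 23
step 3: x = -31
step 4: x = 43
step 5: x = -51
step 6: x = 63
step 7: x = -71
step 8: x = 83
step 9: x = -91
The first disagreement with the printout is at step 6, where the value should be x = 63.

step 6, x = 63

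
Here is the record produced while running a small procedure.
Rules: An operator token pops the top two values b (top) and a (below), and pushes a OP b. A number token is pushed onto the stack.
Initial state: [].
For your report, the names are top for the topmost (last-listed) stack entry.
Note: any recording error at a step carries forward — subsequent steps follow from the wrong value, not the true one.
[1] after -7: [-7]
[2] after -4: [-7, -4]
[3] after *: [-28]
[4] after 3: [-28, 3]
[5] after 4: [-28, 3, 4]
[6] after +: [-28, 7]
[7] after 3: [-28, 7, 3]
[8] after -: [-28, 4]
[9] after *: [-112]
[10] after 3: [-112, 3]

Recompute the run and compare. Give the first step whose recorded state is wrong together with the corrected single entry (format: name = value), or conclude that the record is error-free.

1. push -7: top = -7 (checks out)
2. push -4: top = -4 (agrees with the record)
3. -7 * -4 = 28 (the recorded entry deviates here)
First incorrect step: 3; the correct value is top = 28.

step 3, top = 28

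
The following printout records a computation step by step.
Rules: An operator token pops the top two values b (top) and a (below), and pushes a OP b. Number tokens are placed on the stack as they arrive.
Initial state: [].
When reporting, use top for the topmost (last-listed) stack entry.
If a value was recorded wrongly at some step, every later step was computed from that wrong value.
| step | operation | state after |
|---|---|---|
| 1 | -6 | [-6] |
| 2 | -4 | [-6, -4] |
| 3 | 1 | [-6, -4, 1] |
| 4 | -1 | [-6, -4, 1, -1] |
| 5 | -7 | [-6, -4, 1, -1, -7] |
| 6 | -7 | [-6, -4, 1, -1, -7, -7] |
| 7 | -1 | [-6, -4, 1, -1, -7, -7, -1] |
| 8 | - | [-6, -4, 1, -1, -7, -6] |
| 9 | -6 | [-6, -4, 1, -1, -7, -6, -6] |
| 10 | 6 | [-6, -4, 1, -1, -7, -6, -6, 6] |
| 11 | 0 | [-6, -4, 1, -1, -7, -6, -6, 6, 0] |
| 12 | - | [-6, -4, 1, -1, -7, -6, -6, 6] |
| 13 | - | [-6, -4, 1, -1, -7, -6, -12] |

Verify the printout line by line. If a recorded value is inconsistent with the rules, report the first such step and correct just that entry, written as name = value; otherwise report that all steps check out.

1. push -6: top = -6 (verified)
2. push -4: top = -4 (matches)
3. push 1: top = 1 (same as recorded)
4. push -1: top = -1 (verified)
5. push -7: top = -7 (verified)
6. push -7: top = -7 (same as recorded)
7. push -1: top = -1 (no discrepancy)
8. -7 - -1 = -6 (verified)
9. push -6: top = -6 (agrees with the printout)
10. push 6: top = 6 (no discrepancy)
11. push 0: top = 0 (in agreement)
12. 6 - 0 = 6 (verified)
13. -6 - 6 = -12 (checks out)
Every step is consistent.

no error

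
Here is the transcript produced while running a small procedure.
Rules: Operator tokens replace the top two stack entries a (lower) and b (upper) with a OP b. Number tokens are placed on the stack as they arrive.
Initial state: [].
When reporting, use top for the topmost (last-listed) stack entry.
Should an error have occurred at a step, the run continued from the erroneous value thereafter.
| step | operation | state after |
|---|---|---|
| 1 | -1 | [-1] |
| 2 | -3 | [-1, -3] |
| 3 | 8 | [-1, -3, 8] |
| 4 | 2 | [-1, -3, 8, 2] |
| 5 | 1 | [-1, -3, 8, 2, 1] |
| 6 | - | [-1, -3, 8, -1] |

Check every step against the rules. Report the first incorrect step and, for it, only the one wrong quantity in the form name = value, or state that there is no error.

Step 1: push -1: top = -1 — consistent with the transcript.
Step 2: push -3: top = -3 — matches.
Step 3: push 8: top = 8 — consistent with the transcript.
Step 4: push 2: top = 2 — verified.
Step 5: push 1: top = 1 — consistent with the transcript.
Step 6: 2 - 1 = 1 — first mismatch against the transcript.
The earliest wrong entry is at step 6: it should read top = 1.

step 6, top = 1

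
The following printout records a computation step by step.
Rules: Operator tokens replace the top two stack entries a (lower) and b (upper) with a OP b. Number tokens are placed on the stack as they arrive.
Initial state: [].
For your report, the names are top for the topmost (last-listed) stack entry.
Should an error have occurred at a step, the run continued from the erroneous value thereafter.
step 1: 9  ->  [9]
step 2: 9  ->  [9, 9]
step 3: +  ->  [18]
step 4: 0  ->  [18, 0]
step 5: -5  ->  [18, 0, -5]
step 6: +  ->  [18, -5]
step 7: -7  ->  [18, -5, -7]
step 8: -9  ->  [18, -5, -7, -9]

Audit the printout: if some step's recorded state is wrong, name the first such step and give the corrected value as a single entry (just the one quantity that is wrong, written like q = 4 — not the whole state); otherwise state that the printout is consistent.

no error

step 1: push 9: top = 9 -> verified
step 2: push 9: top = 9 -> consistent with the printout
step 3: 9 + 9 = 18 -> matches
step 4: push 0: top = 0 -> in agreement
step 5: push -5: top = -5 -> exactly as logged
step 6: 0 + -5 = -5 -> verified
step 7: push -7: top = -7 -> agrees with the printout
step 8: push -9: top = -9 -> agrees with the printout
No step deviates from the rules.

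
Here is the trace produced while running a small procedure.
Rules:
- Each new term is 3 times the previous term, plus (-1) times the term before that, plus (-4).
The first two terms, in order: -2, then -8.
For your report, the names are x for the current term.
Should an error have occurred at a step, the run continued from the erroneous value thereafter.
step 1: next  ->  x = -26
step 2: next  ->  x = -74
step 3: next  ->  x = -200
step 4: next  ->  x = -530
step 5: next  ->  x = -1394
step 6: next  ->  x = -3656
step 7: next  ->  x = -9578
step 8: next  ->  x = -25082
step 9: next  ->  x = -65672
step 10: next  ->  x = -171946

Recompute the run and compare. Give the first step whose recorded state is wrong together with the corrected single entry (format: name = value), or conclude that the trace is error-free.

1. x = 3*(-8) + (-1)*(-2) + (-4) = -26 (agrees with the trace)
2. x = 3*(-26) + (-1)*(-8) + (-4) = -74 (matches)
3. x = 3*(-74) + (-1)*(-26) + (-4) = -200 (confirmed correct)
4. x = 3*(-200) + (-1)*(-74) + (-4) = -530 (in agreement)
5. x = 3*(-530) + (-1)*(-200) + (-4) = -1394 (checks out)
6. x = 3*(-1394) + (-1)*(-530) + (-4) = -3656 (confirmed correct)
7. x = 3*(-3656) + (-1)*(-1394) + (-4) = -9578 (exactly as logged)
8. x = 3*(-9578) + (-1)*(-3656) + (-4) = -25082 (no discrepancy)
9. x = 3*(-25082) + (-1)*(-9578) + (-4) = -65672 (same as recorded)
10. x = 3*(-65672) + (-1)*(-25082) + (-4) = -171938 (the recorded entry deviates here)
First deviation found at step 10; the corrected entry is x = -171938.

step 10, x = -171938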